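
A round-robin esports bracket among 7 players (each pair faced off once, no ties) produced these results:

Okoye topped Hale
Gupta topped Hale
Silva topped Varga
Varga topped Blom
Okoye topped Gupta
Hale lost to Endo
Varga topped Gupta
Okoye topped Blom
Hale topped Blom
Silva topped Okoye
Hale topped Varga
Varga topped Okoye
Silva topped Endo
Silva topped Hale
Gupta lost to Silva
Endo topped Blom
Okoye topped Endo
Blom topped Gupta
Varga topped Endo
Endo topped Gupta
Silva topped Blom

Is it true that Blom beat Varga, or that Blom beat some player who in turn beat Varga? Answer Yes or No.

Blom did not beat Varga directly.
Blom beat Gupta, but each of them lost to Varga. No two-step path.

No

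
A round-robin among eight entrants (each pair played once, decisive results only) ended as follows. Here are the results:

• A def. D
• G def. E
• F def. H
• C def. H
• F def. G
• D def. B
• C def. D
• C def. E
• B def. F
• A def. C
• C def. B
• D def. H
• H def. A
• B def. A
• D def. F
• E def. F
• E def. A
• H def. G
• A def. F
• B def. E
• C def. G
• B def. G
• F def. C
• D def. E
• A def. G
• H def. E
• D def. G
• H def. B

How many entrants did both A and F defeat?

A beat: C, D, F, G.
F beat: C, G, H.
Both beat: C, G — 2.

2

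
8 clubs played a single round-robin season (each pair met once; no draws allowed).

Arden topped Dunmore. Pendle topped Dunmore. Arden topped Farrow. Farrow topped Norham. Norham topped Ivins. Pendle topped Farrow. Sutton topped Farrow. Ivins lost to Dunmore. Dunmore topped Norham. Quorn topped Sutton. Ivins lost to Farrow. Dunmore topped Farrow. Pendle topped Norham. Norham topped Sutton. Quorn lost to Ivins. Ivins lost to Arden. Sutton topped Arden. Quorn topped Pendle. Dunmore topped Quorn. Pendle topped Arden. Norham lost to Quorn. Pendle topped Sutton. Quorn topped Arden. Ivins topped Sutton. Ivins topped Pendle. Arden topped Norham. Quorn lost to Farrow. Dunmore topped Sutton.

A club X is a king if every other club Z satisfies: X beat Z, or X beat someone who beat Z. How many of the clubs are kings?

5

Farrow cannot reach Dunmore in two steps.
Dunmore reaches everyone (king).
Ivins reaches everyone (king).
Norham cannot reach Dunmore in two steps.
Sutton cannot reach Pendle in two steps.
Quorn reaches everyone (king).
Arden reaches everyone (king).
Pendle reaches everyone (king).
Kings: Dunmore, Ivins, Quorn, Arden, Pendle — 5.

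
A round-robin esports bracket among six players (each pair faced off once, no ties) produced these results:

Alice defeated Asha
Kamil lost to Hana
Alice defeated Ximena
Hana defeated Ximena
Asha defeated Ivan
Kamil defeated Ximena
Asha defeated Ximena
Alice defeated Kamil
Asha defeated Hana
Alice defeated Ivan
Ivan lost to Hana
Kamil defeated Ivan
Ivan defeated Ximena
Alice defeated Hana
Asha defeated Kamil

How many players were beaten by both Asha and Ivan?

Asha beat: Kamil, Ivan, Hana, Ximena.
Ivan beat: Ximena.
Both beat: Ximena — 1.

1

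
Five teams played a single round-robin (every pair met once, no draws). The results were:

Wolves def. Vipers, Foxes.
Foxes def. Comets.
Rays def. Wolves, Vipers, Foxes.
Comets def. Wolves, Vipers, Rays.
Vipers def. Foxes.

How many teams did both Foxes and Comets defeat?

Foxes beat: Comets.
Comets beat: Vipers, Rays, Wolves.
No one was beaten by both.

0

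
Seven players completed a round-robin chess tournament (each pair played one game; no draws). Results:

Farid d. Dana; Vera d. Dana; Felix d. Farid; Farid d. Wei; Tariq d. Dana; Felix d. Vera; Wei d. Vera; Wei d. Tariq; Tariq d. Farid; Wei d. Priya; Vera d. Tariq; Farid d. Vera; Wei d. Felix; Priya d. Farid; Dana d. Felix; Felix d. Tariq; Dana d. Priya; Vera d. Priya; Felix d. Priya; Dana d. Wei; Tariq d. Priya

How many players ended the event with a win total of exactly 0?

Win totals: Tariq 3, Dana 3, Farid 3, Wei 4, Felix 4, Priya 1, Vera 3.
No player has exactly 0 wins.

0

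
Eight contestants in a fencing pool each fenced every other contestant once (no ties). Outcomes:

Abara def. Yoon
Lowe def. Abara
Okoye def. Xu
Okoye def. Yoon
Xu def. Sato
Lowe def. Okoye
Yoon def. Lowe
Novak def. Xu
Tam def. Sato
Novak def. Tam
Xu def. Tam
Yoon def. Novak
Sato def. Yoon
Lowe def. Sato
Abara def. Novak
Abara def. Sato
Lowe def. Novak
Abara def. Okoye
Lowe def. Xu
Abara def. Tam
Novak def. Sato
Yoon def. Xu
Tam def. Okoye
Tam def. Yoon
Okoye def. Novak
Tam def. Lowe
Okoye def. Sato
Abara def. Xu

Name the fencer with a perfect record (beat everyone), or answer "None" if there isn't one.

Highest win total is Abara with 6 (out of 7 possible).
Abara lost to Lowe, so no fencer went undefeated.

None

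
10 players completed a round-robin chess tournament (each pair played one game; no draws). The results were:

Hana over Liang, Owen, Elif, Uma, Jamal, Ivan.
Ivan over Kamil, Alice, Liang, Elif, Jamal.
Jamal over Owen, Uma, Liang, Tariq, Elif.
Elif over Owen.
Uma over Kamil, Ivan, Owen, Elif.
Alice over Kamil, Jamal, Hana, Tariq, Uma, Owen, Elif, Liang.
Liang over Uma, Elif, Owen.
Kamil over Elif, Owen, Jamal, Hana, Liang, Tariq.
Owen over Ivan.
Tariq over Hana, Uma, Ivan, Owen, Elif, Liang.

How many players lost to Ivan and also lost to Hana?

3

Ivan beat: Elif, Liang, Jamal, Kamil, Alice.
Hana beat: Owen, Elif, Liang, Ivan, Uma, Jamal.
Both beat: Elif, Liang, Jamal — 3.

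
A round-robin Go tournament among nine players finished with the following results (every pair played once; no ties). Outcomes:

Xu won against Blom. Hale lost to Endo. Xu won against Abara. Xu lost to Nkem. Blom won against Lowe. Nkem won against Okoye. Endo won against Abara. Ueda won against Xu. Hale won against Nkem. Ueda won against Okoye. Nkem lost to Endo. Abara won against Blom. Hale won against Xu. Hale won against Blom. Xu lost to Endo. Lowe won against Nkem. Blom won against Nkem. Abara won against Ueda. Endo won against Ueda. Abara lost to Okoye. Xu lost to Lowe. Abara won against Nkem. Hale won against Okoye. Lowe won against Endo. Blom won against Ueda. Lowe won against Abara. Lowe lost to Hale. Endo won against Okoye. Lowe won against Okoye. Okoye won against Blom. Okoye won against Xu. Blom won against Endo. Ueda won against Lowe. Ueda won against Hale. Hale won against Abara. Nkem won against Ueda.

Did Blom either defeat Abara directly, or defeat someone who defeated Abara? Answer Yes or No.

Blom did not beat Abara directly.
Blom beat Lowe, Endo, Ueda, Nkem. Of those, Lowe beat Abara.

Yes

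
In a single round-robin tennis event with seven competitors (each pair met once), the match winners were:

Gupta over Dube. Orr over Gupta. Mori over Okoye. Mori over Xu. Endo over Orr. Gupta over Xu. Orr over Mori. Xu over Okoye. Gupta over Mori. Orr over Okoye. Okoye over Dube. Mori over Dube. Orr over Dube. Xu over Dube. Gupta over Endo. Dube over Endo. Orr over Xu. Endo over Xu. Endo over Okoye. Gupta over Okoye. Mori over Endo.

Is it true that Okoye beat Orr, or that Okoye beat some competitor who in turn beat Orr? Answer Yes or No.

Okoye did not beat Orr directly.
Okoye beat Dube, but each of them lost to Orr. No two-step path.

No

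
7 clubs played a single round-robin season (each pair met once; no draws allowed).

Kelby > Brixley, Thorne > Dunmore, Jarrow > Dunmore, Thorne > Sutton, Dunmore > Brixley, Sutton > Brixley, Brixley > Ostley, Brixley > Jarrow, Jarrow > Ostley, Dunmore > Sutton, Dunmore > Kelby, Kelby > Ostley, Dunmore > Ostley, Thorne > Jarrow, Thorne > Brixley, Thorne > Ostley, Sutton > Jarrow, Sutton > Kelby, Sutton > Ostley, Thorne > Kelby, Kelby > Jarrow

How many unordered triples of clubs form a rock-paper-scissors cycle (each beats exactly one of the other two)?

3

Win totals: Dunmore 4, Kelby 3, Brixley 2, Thorne 6, Sutton 4, Ostley 0, Jarrow 2.
A club with w wins dominates both others in C(w,2) triples; summing gives 6 + 3 + 1 + 15 + 6 + 0 + 1 = 32 transitive triples.
Total triples C(7,3) = 35, so cyclic triples = 35 − 32 = 3.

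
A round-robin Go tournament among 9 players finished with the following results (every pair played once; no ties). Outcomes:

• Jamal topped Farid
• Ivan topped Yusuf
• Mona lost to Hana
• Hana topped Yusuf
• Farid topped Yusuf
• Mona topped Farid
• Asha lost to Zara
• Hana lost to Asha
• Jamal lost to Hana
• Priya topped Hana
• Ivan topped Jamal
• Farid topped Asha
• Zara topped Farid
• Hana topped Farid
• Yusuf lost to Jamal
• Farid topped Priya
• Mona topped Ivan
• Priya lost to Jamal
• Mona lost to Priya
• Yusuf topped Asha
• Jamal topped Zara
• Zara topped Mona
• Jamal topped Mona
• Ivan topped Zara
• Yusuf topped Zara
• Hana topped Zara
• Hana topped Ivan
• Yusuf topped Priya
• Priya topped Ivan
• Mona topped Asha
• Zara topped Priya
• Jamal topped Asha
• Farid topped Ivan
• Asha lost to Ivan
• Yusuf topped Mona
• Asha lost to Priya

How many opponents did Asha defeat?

Asha's results: beat Hana; lost to Priya, Zara, Jamal, Mona, Ivan, Yusuf, Farid.
That is 1 win.

1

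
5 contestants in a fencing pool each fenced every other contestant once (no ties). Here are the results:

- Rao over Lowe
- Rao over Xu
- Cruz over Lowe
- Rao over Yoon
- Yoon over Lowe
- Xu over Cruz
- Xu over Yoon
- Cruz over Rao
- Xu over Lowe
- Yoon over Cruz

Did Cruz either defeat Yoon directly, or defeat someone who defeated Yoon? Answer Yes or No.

Cruz did not beat Yoon directly.
Cruz beat Rao, Lowe. Of those, Rao beat Yoon.

Yes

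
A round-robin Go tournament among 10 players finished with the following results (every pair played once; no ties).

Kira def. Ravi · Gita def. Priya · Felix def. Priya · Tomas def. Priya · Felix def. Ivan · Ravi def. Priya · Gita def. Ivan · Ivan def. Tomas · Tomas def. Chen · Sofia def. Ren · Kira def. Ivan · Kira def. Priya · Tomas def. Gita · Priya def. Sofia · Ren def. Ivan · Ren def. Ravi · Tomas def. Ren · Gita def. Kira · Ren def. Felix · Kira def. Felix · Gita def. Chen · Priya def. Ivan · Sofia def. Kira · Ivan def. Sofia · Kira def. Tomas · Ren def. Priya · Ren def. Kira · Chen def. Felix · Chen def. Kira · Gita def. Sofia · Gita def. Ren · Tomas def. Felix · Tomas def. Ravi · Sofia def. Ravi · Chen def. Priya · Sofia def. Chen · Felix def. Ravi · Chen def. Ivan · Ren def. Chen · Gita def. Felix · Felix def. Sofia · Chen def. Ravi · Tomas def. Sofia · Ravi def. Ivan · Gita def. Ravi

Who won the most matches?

Win totals: Priya 2, Ren 6, Kira 5, Ravi 2, Gita 8, Tomas 7, Sofia 4, Ivan 2, Felix 4, Chen 5.
Gita leads with 8 wins (next highest: 7).

Gita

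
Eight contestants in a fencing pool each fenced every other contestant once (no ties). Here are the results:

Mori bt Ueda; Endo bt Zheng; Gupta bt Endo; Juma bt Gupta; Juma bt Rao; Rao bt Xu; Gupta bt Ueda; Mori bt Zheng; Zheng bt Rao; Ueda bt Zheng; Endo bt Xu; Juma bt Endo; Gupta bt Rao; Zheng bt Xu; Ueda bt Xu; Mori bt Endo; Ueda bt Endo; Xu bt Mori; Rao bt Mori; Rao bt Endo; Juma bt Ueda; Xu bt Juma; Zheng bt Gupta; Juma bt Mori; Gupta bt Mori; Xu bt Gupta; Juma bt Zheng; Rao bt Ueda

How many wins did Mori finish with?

Mori's results: beat Endo, Ueda, Zheng; lost to Gupta, Xu, Juma, Rao.
That is 3 wins.

3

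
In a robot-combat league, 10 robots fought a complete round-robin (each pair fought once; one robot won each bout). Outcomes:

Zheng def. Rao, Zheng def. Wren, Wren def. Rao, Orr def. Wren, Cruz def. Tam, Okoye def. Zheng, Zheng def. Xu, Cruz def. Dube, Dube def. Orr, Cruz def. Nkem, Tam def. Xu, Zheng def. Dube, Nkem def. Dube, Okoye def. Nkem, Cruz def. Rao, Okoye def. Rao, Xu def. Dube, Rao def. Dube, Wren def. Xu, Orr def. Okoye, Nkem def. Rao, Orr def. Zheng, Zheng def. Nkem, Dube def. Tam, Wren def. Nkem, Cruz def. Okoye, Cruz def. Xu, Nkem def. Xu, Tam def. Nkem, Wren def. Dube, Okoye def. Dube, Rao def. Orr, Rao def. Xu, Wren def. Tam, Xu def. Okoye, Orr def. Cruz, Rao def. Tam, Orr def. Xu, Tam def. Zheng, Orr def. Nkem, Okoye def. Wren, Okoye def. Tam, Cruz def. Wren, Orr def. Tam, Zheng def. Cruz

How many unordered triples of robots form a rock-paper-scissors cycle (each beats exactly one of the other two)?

Win totals: Zheng 6, Dube 2, Okoye 6, Rao 4, Nkem 3, Orr 7, Xu 2, Wren 5, Cruz 7, Tam 3.
A robot with w wins dominates both others in C(w,2) triples; summing gives 15 + 1 + 15 + 6 + 3 + 21 + 1 + 10 + 21 + 3 = 96 transitive triples.
Total triples C(10,3) = 120, so cyclic triples = 120 − 96 = 24.

24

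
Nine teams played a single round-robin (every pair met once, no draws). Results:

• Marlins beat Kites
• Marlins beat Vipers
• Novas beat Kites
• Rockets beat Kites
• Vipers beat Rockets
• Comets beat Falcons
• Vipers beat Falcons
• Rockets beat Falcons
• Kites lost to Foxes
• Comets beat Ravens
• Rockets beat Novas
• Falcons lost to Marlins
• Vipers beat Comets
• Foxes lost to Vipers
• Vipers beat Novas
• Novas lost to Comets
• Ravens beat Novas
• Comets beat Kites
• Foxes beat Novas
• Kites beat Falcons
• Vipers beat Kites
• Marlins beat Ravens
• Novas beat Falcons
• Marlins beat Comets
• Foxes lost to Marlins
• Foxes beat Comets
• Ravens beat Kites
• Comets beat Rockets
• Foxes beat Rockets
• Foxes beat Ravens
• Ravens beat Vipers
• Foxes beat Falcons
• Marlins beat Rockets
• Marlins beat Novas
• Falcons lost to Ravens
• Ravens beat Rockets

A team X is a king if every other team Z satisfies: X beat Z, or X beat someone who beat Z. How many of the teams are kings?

Comets cannot reach Marlins, Foxes in two steps.
Novas cannot reach Comets, Marlins, Rockets, Foxes, Vipers, Ravens in two steps.
Kites cannot reach Comets, Novas, Marlins, Rockets, Foxes, Vipers, Ravens in two steps.
Marlins reaches everyone (king).
Falcons cannot reach Comets, Novas, Kites, Marlins, Rockets, Foxes, Vipers, Ravens in two steps.
Rockets cannot reach Comets, Marlins, Foxes, Vipers, Ravens in two steps.
Foxes cannot reach Marlins in two steps.
Vipers cannot reach Marlins in two steps.
Ravens cannot reach Marlins in two steps.
Kings: Marlins — 1.

1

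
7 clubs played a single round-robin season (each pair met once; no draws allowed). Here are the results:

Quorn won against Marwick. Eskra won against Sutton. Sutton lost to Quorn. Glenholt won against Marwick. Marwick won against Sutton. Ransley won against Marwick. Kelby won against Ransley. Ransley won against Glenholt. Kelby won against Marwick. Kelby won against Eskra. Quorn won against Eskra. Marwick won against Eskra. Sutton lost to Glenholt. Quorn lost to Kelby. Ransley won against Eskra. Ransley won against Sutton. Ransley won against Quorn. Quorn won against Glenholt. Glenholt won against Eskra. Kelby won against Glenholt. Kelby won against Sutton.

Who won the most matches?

Win totals: Ransley 5, Kelby 6, Quorn 4, Eskra 1, Marwick 2, Glenholt 3, Sutton 0.
Kelby leads with 6 wins (next highest: 5).

Kelby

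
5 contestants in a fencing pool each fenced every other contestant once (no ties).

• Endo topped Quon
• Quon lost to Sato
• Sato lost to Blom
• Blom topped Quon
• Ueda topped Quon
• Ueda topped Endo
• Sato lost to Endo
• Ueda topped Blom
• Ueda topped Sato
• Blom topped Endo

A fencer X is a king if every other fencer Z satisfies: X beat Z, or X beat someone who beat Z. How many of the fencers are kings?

Endo cannot reach Ueda, Blom in two steps.
Ueda reaches everyone (king).
Sato cannot reach Endo, Ueda, Blom in two steps.
Quon cannot reach Endo, Ueda, Sato, Blom in two steps.
Blom cannot reach Ueda in two steps.
Kings: Ueda — 1.

1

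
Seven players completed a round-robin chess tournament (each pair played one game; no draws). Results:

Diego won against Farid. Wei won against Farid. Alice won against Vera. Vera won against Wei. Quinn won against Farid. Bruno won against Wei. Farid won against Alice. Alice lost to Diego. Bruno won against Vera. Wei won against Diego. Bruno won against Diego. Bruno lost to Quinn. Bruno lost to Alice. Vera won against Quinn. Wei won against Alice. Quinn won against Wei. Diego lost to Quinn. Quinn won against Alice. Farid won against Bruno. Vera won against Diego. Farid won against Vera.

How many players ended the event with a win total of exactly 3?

Win totals: Vera 3, Alice 2, Diego 2, Wei 3, Farid 3, Quinn 5, Bruno 3.
Exactly 3: Vera, Wei, Farid, Bruno — 4 players.

4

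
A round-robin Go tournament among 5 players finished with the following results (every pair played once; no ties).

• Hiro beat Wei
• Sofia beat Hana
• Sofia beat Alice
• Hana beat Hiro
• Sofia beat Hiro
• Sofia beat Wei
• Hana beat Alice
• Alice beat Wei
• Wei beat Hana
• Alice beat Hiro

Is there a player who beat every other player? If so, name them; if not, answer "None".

Sofia has 4 wins out of 4 opponents — a perfect record.

Sofia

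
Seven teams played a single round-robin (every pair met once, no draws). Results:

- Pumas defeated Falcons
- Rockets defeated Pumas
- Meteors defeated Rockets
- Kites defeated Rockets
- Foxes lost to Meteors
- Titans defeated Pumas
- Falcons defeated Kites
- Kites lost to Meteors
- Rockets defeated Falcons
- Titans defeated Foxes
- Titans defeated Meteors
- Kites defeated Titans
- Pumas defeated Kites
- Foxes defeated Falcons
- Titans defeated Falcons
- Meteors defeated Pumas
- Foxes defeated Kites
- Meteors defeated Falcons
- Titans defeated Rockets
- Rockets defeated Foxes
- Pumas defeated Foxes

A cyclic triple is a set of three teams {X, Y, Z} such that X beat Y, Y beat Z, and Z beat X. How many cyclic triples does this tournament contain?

7

Win totals: Falcons 1, Rockets 3, Titans 5, Pumas 3, Foxes 2, Kites 2, Meteors 5.
A team with w wins dominates both others in C(w,2) triples; summing gives 0 + 3 + 10 + 3 + 1 + 1 + 10 = 28 transitive triples.
Total triples C(7,3) = 35, so cyclic triples = 35 − 28 = 7.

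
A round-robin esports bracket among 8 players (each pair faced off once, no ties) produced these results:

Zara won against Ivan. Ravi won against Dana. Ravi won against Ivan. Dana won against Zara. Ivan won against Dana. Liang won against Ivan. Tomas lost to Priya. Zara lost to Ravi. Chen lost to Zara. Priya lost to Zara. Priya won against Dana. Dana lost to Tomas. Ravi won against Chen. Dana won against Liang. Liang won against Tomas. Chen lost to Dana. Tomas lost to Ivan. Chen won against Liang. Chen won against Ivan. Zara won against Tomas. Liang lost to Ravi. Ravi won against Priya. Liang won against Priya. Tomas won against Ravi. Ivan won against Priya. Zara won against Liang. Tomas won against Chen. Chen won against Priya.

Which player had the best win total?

Ravi

Win totals: Dana 3, Ravi 6, Ivan 3, Tomas 3, Liang 3, Priya 2, Chen 3, Zara 5.
Ravi leads with 6 wins (next highest: 5).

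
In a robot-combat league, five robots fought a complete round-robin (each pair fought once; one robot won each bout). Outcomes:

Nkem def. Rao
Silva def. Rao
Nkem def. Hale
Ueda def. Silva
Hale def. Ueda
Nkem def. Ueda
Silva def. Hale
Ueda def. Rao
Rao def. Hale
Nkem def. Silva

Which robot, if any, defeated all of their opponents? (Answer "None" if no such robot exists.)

Nkem

Nkem has 4 wins out of 4 opponents — a perfect record.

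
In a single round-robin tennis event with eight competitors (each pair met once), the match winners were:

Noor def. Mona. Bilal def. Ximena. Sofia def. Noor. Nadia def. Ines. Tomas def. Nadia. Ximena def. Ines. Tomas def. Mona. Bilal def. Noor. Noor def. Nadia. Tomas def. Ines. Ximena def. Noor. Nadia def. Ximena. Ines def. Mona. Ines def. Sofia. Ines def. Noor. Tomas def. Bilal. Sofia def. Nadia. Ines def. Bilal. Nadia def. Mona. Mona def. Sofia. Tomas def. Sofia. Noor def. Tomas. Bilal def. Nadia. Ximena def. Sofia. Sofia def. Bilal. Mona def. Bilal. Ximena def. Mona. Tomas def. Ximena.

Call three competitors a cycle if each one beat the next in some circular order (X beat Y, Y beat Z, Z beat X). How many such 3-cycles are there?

Win totals: Tomas 6, Ines 4, Sofia 3, Nadia 3, Noor 3, Ximena 4, Mona 2, Bilal 3.
A competitor with w wins dominates both others in C(w,2) triples; summing gives 15 + 6 + 3 + 3 + 3 + 6 + 1 + 3 = 40 transitive triples.
Total triples C(8,3) = 56, so cyclic triples = 56 − 40 = 16.

16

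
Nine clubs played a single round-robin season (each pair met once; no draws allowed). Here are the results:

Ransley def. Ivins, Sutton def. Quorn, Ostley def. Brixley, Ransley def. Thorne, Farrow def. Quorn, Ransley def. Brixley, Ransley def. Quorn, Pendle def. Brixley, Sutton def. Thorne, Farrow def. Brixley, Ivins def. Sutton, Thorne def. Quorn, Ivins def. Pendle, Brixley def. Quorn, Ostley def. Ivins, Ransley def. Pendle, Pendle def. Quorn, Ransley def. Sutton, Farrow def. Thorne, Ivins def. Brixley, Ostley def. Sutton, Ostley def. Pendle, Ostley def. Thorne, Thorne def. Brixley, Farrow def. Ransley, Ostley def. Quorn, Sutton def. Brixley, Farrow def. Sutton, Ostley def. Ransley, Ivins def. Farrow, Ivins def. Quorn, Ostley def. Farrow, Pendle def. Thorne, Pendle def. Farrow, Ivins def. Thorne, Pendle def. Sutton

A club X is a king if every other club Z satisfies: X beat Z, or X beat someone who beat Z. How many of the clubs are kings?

Pendle cannot reach Ivins, Ostley in two steps.
Brixley cannot reach Pendle, Ivins, Farrow, Thorne, Ostley, Ransley, Sutton in two steps.
Ivins cannot reach Ostley in two steps.
Farrow cannot reach Ostley in two steps.
Quorn cannot reach Pendle, Brixley, Ivins, Farrow, Thorne, Ostley, Ransley, Sutton in two steps.
Thorne cannot reach Pendle, Ivins, Farrow, Ostley, Ransley, Sutton in two steps.
Ostley reaches everyone (king).
Ransley cannot reach Ostley in two steps.
Sutton cannot reach Pendle, Ivins, Farrow, Ostley, Ransley in two steps.
Kings: Ostley — 1.

1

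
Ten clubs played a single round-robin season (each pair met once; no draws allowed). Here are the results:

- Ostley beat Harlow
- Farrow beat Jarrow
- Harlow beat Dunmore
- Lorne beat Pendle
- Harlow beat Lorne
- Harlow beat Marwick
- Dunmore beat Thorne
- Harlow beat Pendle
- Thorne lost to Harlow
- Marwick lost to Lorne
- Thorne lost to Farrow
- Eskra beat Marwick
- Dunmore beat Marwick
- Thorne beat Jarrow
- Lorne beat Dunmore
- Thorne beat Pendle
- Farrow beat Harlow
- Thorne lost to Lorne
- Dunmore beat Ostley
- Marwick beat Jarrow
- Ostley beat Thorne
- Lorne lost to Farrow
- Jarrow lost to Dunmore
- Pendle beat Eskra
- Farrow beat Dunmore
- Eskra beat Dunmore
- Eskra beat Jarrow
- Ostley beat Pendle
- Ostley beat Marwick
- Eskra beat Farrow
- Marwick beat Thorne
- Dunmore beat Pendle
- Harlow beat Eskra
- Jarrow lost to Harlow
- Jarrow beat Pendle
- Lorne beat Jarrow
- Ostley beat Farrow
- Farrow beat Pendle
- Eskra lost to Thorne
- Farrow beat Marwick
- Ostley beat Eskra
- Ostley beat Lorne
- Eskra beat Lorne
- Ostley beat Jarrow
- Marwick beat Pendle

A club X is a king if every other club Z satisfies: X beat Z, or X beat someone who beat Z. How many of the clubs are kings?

Ostley reaches everyone (king).
Marwick cannot reach Ostley, Lorne, Harlow, Farrow, Dunmore in two steps.
Lorne cannot reach Harlow, Farrow in two steps.
Harlow reaches everyone (king).
Jarrow cannot reach Ostley, Marwick, Lorne, Harlow, Farrow, Dunmore, Thorne in two steps.
Pendle cannot reach Ostley, Harlow, Thorne in two steps.
Farrow reaches everyone (king).
Dunmore reaches everyone (king).
Eskra reaches everyone (king).
Thorne cannot reach Ostley, Harlow in two steps.
Kings: Ostley, Harlow, Farrow, Dunmore, Eskra — 5.

5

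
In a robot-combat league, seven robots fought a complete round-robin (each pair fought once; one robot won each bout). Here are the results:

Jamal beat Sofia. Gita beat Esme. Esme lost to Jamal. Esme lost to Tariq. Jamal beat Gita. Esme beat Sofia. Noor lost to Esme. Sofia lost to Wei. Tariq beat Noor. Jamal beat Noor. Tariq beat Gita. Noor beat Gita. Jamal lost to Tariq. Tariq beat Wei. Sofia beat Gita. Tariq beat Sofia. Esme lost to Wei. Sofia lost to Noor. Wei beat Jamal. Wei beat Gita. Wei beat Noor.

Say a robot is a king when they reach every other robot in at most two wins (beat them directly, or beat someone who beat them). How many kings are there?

Esme cannot reach Jamal, Wei, Tariq in two steps.
Gita cannot reach Jamal, Wei, Tariq in two steps.
Sofia cannot reach Jamal, Wei, Noor, Tariq in two steps.
Jamal cannot reach Wei, Tariq in two steps.
Wei cannot reach Tariq in two steps.
Noor cannot reach Jamal, Wei, Tariq in two steps.
Tariq reaches everyone (king).
Kings: Tariq — 1.

1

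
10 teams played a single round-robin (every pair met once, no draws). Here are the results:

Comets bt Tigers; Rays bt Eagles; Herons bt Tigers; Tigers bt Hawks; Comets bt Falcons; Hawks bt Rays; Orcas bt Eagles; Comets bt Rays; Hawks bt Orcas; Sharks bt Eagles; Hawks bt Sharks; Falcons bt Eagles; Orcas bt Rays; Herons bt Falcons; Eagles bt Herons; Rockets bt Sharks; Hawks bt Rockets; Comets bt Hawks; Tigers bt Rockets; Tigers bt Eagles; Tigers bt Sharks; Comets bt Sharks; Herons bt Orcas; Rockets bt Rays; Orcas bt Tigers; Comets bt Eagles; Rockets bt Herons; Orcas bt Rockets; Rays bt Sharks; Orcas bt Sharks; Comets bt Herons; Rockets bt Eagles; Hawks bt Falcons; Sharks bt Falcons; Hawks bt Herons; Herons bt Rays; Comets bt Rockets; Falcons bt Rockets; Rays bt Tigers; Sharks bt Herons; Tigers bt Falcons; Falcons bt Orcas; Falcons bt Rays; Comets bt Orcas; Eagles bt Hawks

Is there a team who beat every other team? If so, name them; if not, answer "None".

Comets has 9 wins out of 9 opponents — a perfect record.

Comets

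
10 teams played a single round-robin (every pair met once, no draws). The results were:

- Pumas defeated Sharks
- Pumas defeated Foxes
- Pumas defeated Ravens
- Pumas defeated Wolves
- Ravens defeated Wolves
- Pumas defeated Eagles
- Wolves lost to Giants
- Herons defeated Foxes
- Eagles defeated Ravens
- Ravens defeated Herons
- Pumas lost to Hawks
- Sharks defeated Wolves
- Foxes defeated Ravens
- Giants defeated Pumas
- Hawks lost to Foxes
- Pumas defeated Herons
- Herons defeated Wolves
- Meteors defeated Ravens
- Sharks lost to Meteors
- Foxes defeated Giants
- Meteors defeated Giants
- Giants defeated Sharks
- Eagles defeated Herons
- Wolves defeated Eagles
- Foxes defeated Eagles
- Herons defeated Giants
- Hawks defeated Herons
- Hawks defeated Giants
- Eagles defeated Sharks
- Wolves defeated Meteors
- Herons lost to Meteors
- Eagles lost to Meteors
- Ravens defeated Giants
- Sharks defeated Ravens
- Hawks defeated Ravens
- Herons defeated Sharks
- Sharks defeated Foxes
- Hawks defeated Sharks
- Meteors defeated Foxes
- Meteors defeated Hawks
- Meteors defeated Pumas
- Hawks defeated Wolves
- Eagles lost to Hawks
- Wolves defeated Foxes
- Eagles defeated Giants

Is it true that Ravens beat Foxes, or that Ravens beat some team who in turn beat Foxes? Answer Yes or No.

Yes

Ravens did not beat Foxes directly.
Ravens beat Wolves, Herons, Giants. Of those, Wolves beat Foxes.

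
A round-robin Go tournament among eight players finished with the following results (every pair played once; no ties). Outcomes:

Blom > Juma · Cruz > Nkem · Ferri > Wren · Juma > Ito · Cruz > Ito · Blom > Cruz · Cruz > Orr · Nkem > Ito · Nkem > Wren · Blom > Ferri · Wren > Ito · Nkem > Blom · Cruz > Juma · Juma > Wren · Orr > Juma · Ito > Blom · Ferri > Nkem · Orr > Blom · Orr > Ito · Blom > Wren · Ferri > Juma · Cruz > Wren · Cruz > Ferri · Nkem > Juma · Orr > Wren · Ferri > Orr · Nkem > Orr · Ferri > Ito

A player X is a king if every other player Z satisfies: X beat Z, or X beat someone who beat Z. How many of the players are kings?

3

Wren cannot reach Juma, Ferri, Orr, Nkem, Cruz in two steps.
Juma cannot reach Ferri, Orr, Nkem, Cruz in two steps.
Ferri cannot reach Cruz in two steps.
Orr cannot reach Nkem in two steps.
Nkem reaches everyone (king).
Blom reaches everyone (king).
Cruz reaches everyone (king).
Ito cannot reach Orr, Nkem in two steps.
Kings: Nkem, Blom, Cruz — 3.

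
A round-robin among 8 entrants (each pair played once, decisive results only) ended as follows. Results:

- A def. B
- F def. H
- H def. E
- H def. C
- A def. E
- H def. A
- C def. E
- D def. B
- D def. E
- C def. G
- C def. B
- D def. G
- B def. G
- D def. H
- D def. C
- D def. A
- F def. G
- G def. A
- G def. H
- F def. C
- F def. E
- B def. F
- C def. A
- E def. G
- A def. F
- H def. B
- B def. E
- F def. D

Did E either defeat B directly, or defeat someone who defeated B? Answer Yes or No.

E did not beat B directly.
E beat G, but each of them lost to B. No two-step path.

No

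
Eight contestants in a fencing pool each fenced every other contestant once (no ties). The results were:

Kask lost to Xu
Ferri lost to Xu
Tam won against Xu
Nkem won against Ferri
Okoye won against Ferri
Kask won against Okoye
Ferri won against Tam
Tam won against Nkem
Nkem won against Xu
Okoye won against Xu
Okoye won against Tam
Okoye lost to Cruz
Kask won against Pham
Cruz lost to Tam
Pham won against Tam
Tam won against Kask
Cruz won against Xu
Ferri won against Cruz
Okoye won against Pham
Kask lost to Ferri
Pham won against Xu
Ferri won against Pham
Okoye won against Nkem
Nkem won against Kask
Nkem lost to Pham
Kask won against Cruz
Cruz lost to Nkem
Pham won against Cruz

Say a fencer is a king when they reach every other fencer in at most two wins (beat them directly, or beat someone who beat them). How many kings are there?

Cruz reaches everyone (king).
Okoye reaches everyone (king).
Xu cannot reach Nkem in two steps.
Pham reaches everyone (king).
Ferri reaches everyone (king).
Tam reaches everyone (king).
Nkem reaches everyone (king).
Kask reaches everyone (king).
Kings: Cruz, Okoye, Pham, Ferri, Tam, Nkem, Kask — 7.

7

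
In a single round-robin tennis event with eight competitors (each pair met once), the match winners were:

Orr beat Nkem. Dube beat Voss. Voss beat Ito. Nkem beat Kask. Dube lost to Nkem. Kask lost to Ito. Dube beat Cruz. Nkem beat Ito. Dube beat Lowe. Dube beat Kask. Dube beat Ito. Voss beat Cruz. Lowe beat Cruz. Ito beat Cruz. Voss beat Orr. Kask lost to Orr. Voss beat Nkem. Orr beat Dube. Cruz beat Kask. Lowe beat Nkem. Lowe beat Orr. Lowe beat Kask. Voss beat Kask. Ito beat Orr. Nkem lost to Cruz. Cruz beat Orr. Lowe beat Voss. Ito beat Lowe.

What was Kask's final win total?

Kask's results: beat no one; lost to Nkem, Dube, Ito, Voss, Orr, Cruz, Lowe.
That is 0 wins.

0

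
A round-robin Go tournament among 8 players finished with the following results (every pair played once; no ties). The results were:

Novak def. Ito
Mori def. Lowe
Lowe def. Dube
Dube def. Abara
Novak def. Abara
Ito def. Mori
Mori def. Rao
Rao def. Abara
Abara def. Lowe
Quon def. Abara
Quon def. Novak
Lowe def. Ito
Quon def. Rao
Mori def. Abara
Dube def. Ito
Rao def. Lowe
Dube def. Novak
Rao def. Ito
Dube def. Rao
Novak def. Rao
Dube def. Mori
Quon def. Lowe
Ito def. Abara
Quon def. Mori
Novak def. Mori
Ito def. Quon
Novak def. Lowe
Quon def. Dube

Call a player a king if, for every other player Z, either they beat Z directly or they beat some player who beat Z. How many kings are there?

5

Novak reaches everyone (king).
Rao cannot reach Novak in two steps.
Abara cannot reach Novak, Rao, Mori, Quon in two steps.
Ito reaches everyone (king).
Dube reaches everyone (king).
Mori cannot reach Novak, Quon in two steps.
Lowe reaches everyone (king).
Quon reaches everyone (king).
Kings: Novak, Ito, Dube, Lowe, Quon — 5.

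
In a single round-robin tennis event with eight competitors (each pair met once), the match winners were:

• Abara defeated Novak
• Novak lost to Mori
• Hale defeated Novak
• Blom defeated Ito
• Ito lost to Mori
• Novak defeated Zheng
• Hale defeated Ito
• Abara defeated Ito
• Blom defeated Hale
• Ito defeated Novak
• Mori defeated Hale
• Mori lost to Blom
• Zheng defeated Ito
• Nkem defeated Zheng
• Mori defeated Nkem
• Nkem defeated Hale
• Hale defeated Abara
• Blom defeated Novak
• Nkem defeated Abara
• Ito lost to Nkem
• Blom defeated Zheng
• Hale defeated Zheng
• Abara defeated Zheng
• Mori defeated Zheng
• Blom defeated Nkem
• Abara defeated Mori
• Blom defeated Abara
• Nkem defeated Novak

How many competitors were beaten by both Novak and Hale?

1

Novak beat: Zheng.
Hale beat: Abara, Ito, Novak, Zheng.
Both beat: Zheng — 1.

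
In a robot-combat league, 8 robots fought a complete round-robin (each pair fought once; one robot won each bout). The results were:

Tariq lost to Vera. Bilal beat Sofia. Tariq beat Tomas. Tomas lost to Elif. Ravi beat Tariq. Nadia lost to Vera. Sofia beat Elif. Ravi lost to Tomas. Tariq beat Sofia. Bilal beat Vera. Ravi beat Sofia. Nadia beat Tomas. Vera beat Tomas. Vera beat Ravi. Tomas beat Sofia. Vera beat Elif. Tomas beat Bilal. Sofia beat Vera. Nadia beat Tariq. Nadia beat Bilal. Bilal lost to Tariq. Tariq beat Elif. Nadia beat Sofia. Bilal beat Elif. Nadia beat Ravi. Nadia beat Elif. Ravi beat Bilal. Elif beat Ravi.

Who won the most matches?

Win totals: Tomas 3, Vera 5, Ravi 3, Nadia 6, Bilal 3, Tariq 4, Elif 2, Sofia 2.
Nadia leads with 6 wins (next highest: 5).

Nadia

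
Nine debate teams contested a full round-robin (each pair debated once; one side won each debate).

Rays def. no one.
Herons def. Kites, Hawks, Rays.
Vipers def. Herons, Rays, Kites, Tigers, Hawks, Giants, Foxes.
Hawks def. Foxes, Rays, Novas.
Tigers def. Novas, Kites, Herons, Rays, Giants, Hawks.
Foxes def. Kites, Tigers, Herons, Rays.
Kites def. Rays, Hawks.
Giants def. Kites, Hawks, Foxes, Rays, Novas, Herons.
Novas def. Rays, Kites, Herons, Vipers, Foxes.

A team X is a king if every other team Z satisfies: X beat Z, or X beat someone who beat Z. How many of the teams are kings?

4

Kites cannot reach Vipers, Giants, Tigers, Herons in two steps.
Vipers reaches everyone (king).
Novas reaches everyone (king).
Giants reaches everyone (king).
Foxes cannot reach Vipers in two steps.
Rays cannot reach Kites, Vipers, Novas, Giants, Foxes, Hawks, Tigers, Herons in two steps.
Hawks cannot reach Giants in two steps.
Tigers reaches everyone (king).
Herons cannot reach Vipers, Giants, Tigers in two steps.
Kings: Vipers, Novas, Giants, Tigers — 4.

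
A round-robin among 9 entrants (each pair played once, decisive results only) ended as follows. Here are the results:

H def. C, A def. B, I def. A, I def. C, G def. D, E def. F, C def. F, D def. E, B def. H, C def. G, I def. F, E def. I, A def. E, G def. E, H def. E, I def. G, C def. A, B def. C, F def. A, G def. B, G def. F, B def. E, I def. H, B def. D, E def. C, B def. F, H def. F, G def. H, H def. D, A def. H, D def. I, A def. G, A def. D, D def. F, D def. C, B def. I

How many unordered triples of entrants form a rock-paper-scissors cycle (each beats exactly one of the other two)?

Win totals: A 5, B 6, C 3, D 4, E 3, F 1, G 5, H 4, I 5.
An entrant with w wins dominates both others in C(w,2) triples; summing gives 10 + 15 + 3 + 6 + 3 + 0 + 10 + 6 + 10 = 63 transitive triples.
Total triples C(9,3) = 84, so cyclic triples = 84 − 63 = 21.

21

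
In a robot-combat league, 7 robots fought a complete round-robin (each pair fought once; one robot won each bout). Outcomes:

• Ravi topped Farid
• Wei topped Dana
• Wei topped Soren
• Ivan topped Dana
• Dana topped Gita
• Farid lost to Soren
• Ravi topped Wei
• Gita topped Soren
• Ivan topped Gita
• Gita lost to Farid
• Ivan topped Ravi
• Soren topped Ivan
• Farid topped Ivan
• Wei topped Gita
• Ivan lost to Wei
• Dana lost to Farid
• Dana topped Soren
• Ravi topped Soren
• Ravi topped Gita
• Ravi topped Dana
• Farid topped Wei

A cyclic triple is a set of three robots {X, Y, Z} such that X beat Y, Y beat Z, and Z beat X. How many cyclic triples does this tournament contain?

8

Win totals: Soren 2, Dana 2, Farid 4, Gita 1, Ivan 3, Ravi 5, Wei 4.
A robot with w wins dominates both others in C(w,2) triples; summing gives 1 + 1 + 6 + 0 + 3 + 10 + 6 = 27 transitive triples.
Total triples C(7,3) = 35, so cyclic triples = 35 − 27 = 8.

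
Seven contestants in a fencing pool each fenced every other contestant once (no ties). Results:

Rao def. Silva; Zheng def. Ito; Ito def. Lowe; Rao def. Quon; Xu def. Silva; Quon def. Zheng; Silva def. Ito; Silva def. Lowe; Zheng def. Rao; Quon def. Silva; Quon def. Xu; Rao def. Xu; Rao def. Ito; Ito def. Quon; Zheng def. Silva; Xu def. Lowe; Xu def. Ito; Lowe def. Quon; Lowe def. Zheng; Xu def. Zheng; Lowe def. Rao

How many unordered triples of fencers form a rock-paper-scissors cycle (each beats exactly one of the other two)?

Win totals: Rao 4, Quon 3, Zheng 3, Xu 4, Lowe 3, Ito 2, Silva 2.
A fencer with w wins dominates both others in C(w,2) triples; summing gives 6 + 3 + 3 + 6 + 3 + 1 + 1 = 23 transitive triples.
Total triples C(7,3) = 35, so cyclic triples = 35 − 23 = 12.

12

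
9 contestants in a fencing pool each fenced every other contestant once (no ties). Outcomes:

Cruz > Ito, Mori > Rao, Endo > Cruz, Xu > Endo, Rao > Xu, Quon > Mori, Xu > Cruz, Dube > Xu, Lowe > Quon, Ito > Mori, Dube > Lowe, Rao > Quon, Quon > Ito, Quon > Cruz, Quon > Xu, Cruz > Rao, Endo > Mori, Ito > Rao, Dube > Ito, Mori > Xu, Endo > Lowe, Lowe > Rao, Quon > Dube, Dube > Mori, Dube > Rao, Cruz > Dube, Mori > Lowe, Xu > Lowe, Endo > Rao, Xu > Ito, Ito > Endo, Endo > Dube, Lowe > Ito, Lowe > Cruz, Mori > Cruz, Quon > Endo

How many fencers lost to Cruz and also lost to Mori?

1

Cruz beat: Ito, Dube, Rao.
Mori beat: Lowe, Xu, Rao, Cruz.
Both beat: Rao — 1.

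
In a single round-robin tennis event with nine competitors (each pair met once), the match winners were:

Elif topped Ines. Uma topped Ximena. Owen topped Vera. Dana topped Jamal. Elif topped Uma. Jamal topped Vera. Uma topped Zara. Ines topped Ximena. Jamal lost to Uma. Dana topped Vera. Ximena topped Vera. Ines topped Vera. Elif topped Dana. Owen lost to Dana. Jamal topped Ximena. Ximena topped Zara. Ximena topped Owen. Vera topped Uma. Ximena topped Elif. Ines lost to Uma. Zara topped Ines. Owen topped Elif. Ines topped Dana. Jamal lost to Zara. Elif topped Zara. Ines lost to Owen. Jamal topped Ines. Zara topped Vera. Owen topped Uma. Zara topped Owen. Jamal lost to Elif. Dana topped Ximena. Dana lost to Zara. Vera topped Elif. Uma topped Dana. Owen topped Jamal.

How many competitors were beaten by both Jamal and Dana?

Jamal beat: Ines, Vera, Ximena.
Dana beat: Owen, Vera, Jamal, Ximena.
Both beat: Vera, Ximena — 2.

2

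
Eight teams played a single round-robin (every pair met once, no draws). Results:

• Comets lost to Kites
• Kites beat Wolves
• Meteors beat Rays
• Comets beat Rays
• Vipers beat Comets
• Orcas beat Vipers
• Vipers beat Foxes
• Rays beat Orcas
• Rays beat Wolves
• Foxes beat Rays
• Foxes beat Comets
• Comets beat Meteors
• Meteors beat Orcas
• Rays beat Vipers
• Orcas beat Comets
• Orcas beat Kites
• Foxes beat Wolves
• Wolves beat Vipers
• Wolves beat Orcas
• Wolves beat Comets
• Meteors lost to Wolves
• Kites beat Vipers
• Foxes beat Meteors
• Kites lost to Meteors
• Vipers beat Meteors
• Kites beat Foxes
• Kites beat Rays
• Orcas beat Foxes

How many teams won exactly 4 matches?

Win totals: Foxes 4, Meteors 3, Rays 3, Kites 5, Orcas 4, Comets 2, Wolves 4, Vipers 3.
Exactly 4: Foxes, Orcas, Wolves — 3 teams.

3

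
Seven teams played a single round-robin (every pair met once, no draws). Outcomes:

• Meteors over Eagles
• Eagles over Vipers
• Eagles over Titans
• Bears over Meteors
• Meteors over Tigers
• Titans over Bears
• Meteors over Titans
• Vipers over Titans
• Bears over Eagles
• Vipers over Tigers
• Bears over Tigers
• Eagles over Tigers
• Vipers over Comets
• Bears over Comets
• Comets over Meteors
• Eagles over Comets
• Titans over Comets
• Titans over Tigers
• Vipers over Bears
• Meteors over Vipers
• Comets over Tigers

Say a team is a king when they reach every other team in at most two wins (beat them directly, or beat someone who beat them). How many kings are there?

4

Bears reaches everyone (king).
Titans cannot reach Vipers in two steps.
Eagles reaches everyone (king).
Tigers cannot reach Bears, Titans, Eagles, Comets, Vipers, Meteors in two steps.
Comets cannot reach Bears in two steps.
Vipers reaches everyone (king).
Meteors reaches everyone (king).
Kings: Bears, Eagles, Vipers, Meteors — 4.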